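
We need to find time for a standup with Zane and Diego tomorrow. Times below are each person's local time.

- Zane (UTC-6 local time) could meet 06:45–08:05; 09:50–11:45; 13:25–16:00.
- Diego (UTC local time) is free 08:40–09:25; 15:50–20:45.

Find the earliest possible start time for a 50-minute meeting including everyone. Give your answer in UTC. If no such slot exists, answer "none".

Zane in UTC: 12:45-14:05, 15:50-17:45, 19:25-22:00 (add 6h to convert from UTC-6).
Diego in UTC: 08:40-09:25, 15:50-20:45.
Zane ∩ Diego: 15:50-17:45, 19:25-20:45.
Those are the intersection windows.
The first common window of at least 50 minutes is 15:50-17:45, so the earliest start is 15:50.

15:50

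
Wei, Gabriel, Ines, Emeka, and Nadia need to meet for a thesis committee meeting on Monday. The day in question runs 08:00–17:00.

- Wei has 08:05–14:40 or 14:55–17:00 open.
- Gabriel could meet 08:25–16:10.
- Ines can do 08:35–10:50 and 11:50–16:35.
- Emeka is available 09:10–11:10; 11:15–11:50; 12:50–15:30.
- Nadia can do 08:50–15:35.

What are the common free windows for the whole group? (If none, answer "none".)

Wei ∩ Gabriel: 08:25-14:40, 14:55-16:10.
Wei ∩ Gabriel ∩ Ines: 08:35-10:50, 11:50-14:40, 14:55-16:10.
Wei ∩ Gabriel ∩ Ines ∩ Emeka: 09:10-10:50, 12:50-14:40, 14:55-15:30.
Wei ∩ Gabriel ∩ Ines ∩ Emeka ∩ Nadia: 09:10-10:50, 12:50-14:40, 14:55-15:30.

09:10-10:50, 12:50-14:40, 14:55-15:30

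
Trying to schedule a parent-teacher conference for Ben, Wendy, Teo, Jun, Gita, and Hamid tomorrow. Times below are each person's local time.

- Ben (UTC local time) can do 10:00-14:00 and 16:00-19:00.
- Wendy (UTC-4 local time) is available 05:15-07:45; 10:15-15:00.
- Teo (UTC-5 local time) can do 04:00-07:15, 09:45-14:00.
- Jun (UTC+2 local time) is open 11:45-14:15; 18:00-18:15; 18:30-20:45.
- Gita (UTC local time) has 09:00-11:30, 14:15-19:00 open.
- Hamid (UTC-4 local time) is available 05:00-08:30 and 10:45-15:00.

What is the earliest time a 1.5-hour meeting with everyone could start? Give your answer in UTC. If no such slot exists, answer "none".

10:00

Ben in UTC: 10:00-14:00, 16:00-19:00.
Wendy in UTC: 09:15-11:45, 14:15-19:00 (add 4h to convert from UTC-4).
Teo in UTC: 09:00-12:15, 14:45-19:00 (add 5h to convert from UTC-5).
Jun in UTC: 09:45-12:15, 16:00-16:15, 16:30-18:45 (subtract 2h to convert from UTC+2).
Gita in UTC: 09:00-11:30, 14:15-19:00.
Hamid in UTC: 09:00-12:30, 14:45-19:00 (add 4h to convert from UTC-4).
Ben ∩ Wendy: 10:00-11:45, 16:00-19:00.
Ben ∩ Wendy ∩ Teo: 10:00-11:45, 16:00-19:00.
Ben ∩ Wendy ∩ Teo ∩ Jun: 10:00-11:45, 16:00-16:15, 16:30-18:45.
Ben ∩ Wendy ∩ Teo ∩ Jun ∩ Gita: 10:00-11:30, 16:00-16:15, 16:30-18:45.
Ben ∩ Wendy ∩ Teo ∩ Jun ∩ Gita ∩ Hamid: 10:00-11:30, 16:00-16:15, 16:30-18:45.
The first common window of at least 90 minutes is 10:00-11:30, so the earliest start is 10:00.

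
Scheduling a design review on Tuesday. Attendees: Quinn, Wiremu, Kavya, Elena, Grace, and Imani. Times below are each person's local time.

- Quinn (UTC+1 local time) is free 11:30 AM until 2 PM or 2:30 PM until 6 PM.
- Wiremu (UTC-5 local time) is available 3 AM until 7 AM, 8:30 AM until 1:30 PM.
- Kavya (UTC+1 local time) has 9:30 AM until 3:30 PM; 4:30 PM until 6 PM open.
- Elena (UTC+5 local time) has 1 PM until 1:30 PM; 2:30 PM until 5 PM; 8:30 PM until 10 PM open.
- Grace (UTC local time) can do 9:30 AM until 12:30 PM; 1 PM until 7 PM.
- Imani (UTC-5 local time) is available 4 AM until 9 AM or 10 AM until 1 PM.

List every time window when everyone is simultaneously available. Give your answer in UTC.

10:30-12:00, 15:30-17:00

Quinn in UTC: 10:30-13:00, 13:30-17:00 (subtract 1h to convert from UTC+1).
Wiremu in UTC: 08:00-12:00, 13:30-18:30 (add 5h to convert from UTC-5).
Kavya in UTC: 08:30-14:30, 15:30-17:00 (subtract 1h to convert from UTC+1).
Elena in UTC: 08:00-08:30, 09:30-12:00, 15:30-17:00 (subtract 5h to convert from UTC+5).
Grace in UTC: 09:30-12:30, 13:00-19:00.
Imani in UTC: 09:00-14:00, 15:00-18:00 (add 5h to convert from UTC-5).
Quinn ∩ Wiremu: 10:30-12:00, 13:30-17:00.
Quinn ∩ Wiremu ∩ Kavya: 10:30-12:00, 13:30-14:30, 15:30-17:00.
Quinn ∩ Wiremu ∩ Kavya ∩ Elena: 10:30-12:00, 15:30-17:00.
Quinn ∩ Wiremu ∩ Kavya ∩ Elena ∩ Grace: 10:30-12:00, 15:30-17:00.
Quinn ∩ Wiremu ∩ Kavya ∩ Elena ∩ Grace ∩ Imani: 10:30-12:00, 15:30-17:00.
So the common availability across everyone is 10:30-12:00, 15:30-17:00.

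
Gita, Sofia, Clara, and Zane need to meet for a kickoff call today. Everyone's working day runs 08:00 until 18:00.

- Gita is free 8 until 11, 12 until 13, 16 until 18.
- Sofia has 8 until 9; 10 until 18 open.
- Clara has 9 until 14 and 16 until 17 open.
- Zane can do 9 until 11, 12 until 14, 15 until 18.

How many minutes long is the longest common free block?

60

Gita ∩ Sofia: 08:00-09:00, 10:00-11:00, 12:00-13:00, 16:00-18:00.
Gita ∩ Sofia ∩ Clara: 10:00-11:00, 12:00-13:00, 16:00-17:00.
Gita ∩ Sofia ∩ Clara ∩ Zane: 10:00-11:00, 12:00-13:00, 16:00-17:00.
The longest is 10:00-11:00 at 60 minutes.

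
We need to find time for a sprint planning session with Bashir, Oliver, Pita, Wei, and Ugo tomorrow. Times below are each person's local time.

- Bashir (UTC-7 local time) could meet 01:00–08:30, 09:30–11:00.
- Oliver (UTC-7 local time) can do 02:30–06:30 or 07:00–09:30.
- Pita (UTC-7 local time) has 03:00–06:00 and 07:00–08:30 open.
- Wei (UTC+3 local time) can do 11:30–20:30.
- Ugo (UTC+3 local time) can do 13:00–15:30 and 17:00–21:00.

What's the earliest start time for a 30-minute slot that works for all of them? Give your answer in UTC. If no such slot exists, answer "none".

Bashir in UTC: 08:00-15:30, 16:30-18:00 (add 7h to convert from UTC-7).
Oliver in UTC: 09:30-13:30, 14:00-16:30 (add 7h to convert from UTC-7).
Pita in UTC: 10:00-13:00, 14:00-15:30 (add 7h to convert from UTC-7).
Wei in UTC: 08:30-17:30 (subtract 3h to convert from UTC+3).
Ugo in UTC: 10:00-12:30, 14:00-18:00 (subtract 3h to convert from UTC+3).
Bashir ∩ Oliver: 09:30-13:30, 14:00-15:30.
Bashir ∩ Oliver ∩ Pita: 10:00-13:00, 14:00-15:30.
Bashir ∩ Oliver ∩ Pita ∩ Wei: 10:00-13:00, 14:00-15:30.
Bashir ∩ Oliver ∩ Pita ∩ Wei ∩ Ugo: 10:00-12:30, 14:00-15:30.
The first common window of at least 30 minutes is 10:00-12:30, so the earliest start is 10:00.

10:00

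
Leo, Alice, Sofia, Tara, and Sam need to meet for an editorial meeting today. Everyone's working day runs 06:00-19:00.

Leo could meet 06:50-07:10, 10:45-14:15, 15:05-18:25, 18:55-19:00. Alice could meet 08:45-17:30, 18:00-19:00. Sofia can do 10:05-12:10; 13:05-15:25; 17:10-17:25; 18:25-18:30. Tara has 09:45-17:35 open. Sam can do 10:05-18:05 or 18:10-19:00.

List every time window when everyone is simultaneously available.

10:45-12:10, 13:05-14:15, 15:05-15:25, 17:10-17:25

Leo ∩ Alice: 10:45-14:15, 15:05-17:30, 18:00-18:25, 18:55-19:00.
Leo ∩ Alice ∩ Sofia: 10:45-12:10, 13:05-14:15, 15:05-15:25, 17:10-17:25.
Leo ∩ Alice ∩ Sofia ∩ Tara: 10:45-12:10, 13:05-14:15, 15:05-15:25, 17:10-17:25.
Leo ∩ Alice ∩ Sofia ∩ Tara ∩ Sam: 10:45-12:10, 13:05-14:15, 15:05-15:25, 17:10-17:25.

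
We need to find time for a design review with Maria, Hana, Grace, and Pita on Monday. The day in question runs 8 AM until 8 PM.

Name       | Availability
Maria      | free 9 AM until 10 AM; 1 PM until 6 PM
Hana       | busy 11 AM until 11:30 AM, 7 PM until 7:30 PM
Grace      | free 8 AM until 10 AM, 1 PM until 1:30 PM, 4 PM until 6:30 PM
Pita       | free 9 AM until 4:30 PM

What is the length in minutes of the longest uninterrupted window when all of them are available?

60

Maria free: 09:00-10:00, 13:00-18:00.
Hana free: 08:00-11:00, 11:30-19:00, 19:30-20:00 (invert busy blocks within the working day).
Grace free: 08:00-10:00, 13:00-13:30, 16:00-18:30.
Pita free: 09:00-16:30.
Maria ∩ Hana: 09:00-10:00, 13:00-18:00.
Maria ∩ Hana ∩ Grace: 09:00-10:00, 13:00-13:30, 16:00-18:00.
Maria ∩ Hana ∩ Grace ∩ Pita: 09:00-10:00, 13:00-13:30, 16:00-16:30.
The longest is 09:00-10:00 at 60 minutes.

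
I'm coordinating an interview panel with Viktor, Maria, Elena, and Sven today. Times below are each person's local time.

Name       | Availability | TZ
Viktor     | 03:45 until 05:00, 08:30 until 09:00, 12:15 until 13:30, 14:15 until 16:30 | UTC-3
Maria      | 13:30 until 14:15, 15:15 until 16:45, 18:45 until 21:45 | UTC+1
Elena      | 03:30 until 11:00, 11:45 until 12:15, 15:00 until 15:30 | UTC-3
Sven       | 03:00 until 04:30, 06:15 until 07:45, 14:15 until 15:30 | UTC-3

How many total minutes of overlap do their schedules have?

Viktor in UTC: 06:45-08:00, 11:30-12:00, 15:15-16:30, 17:15-19:30 (add 3h to convert from UTC-3).
Maria in UTC: 12:30-13:15, 14:15-15:45, 17:45-20:45 (subtract 1h to convert from UTC+1).
Elena in UTC: 06:30-14:00, 14:45-15:15, 18:00-18:30 (add 3h to convert from UTC-3).
Sven in UTC: 06:00-07:30, 09:15-10:45, 17:15-18:30 (add 3h to convert from UTC-3).
Viktor ∩ Maria: 15:15-15:45, 17:45-19:30.
Viktor ∩ Maria ∩ Elena: 18:00-18:30.
Viktor ∩ Maria ∩ Elena ∩ Sven: 18:00-18:30.
That's a single block of 30 minutes.

30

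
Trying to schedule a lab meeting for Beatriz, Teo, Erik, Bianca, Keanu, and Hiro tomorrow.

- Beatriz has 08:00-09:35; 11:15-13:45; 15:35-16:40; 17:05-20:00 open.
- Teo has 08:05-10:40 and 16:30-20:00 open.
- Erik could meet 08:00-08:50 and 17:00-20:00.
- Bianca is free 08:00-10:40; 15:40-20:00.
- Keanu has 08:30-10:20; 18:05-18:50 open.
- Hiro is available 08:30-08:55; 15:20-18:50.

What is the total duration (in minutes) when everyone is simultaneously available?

Beatriz ∩ Teo: 08:05-09:35, 16:30-16:40, 17:05-20:00.
Beatriz ∩ Teo ∩ Erik: 08:05-08:50, 17:05-20:00.
Beatriz ∩ Teo ∩ Erik ∩ Bianca: 08:05-08:50, 17:05-20:00.
Beatriz ∩ Teo ∩ Erik ∩ Bianca ∩ Keanu: 08:30-08:50, 18:05-18:50.
Beatriz ∩ Teo ∩ Erik ∩ Bianca ∩ Keanu ∩ Hiro: 08:30-08:50, 18:05-18:50.
Summing the common windows: 20 + 45 = 65 minutes.

65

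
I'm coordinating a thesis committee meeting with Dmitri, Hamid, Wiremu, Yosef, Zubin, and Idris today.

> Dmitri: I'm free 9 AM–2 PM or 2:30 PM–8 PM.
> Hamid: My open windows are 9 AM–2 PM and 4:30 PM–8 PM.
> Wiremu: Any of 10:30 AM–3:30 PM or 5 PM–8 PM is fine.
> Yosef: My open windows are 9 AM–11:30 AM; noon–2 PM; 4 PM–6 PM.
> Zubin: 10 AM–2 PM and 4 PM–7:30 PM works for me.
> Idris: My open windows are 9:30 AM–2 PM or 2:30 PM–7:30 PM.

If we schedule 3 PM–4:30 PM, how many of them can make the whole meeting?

Dmitri and Idris can make the full 15:00-16:30 slot — that's 2.

2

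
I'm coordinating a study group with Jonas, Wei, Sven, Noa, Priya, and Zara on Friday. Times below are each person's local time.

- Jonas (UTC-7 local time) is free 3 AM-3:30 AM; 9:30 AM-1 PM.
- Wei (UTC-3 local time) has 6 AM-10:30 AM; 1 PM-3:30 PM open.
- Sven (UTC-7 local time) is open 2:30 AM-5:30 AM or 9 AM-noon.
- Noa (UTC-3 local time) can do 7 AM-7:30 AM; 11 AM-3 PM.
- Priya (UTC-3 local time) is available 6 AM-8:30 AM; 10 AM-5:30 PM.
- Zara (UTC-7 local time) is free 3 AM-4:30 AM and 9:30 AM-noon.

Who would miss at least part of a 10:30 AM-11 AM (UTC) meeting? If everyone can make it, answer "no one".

Jonas in UTC: 10:00-10:30, 16:30-20:00 (add 7h to convert from UTC-7).
Wei in UTC: 09:00-13:30, 16:00-18:30 (add 3h to convert from UTC-3).
Sven in UTC: 09:30-12:30, 16:00-19:00 (add 7h to convert from UTC-7).
Noa in UTC: 10:00-10:30, 14:00-18:00 (add 3h to convert from UTC-3).
Priya in UTC: 09:00-11:30, 13:00-20:30 (add 3h to convert from UTC-3).
Zara in UTC: 10:00-11:30, 16:30-19:00 (add 7h to convert from UTC-7).
Jonas: not fully free for 10:30-11:00. Wei: free for 10:30-11:00. Sven: free for 10:30-11:00. Noa: not fully free for 10:30-11:00. Priya: free for 10:30-11:00. Zara: free for 10:30-11:00.

Jonas, Noa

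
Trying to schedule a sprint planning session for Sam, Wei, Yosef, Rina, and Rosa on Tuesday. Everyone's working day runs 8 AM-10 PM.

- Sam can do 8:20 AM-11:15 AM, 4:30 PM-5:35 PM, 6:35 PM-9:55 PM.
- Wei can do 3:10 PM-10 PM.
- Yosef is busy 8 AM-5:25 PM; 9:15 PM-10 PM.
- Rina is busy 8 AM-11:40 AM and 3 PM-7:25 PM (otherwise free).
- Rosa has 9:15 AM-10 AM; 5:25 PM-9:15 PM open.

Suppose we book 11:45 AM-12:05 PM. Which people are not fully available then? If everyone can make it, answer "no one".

Rosa, Sam, Wei, Yosef

Sam free: 08:20-11:15, 16:30-17:35, 18:35-21:55.
Wei free: 15:10-22:00.
Yosef free: 17:25-21:15 (invert busy blocks within the working day).
Rina free: 11:40-15:00, 19:25-22:00 (invert busy blocks within the working day).
Rosa free: 09:15-10:00, 17:25-21:15.
Sam: not fully free for 11:45-12:05. Wei: not fully free for 11:45-12:05. Yosef: not fully free for 11:45-12:05. Rina: free for 11:45-12:05. Rosa: not fully free for 11:45-12:05.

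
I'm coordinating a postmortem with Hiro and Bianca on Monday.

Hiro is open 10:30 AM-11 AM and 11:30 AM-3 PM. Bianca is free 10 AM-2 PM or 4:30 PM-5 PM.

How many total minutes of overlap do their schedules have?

Hiro ∩ Bianca: 10:30-11:00, 11:30-14:00.
Summing the common windows: 30 + 150 = 180 minutes.

180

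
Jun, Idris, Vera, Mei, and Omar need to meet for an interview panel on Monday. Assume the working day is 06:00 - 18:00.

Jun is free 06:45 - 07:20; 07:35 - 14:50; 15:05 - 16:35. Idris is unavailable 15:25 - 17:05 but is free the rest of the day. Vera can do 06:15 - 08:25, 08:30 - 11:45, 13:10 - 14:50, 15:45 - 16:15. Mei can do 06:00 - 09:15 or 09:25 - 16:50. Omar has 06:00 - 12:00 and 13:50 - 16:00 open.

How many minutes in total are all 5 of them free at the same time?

Jun free: 06:45-07:20, 07:35-14:50, 15:05-16:35.
Idris free: 06:00-15:25, 17:05-18:00 (invert busy blocks within the working day).
Vera free: 06:15-08:25, 08:30-11:45, 13:10-14:50, 15:45-16:15.
Mei free: 06:00-09:15, 09:25-16:50.
Omar free: 06:00-12:00, 13:50-16:00.
Jun ∩ Idris: 06:45-07:20, 07:35-14:50, 15:05-15:25.
Jun ∩ Idris ∩ Vera: 06:45-07:20, 07:35-08:25, 08:30-11:45, 13:10-14:50.
Jun ∩ Idris ∩ Vera ∩ Mei: 06:45-07:20, 07:35-08:25, 08:30-09:15, 09:25-11:45, 13:10-14:50.
Jun ∩ Idris ∩ Vera ∩ Mei ∩ Omar: 06:45-07:20, 07:35-08:25, 08:30-09:15, 09:25-11:45, 13:50-14:50.
So the common availability across everyone is 06:45-07:20, 07:35-08:25, 08:30-09:15, 09:25-11:45, 13:50-14:50.
Summing the common windows: 35 + 50 + 45 + 140 + 60 = 330 minutes.

330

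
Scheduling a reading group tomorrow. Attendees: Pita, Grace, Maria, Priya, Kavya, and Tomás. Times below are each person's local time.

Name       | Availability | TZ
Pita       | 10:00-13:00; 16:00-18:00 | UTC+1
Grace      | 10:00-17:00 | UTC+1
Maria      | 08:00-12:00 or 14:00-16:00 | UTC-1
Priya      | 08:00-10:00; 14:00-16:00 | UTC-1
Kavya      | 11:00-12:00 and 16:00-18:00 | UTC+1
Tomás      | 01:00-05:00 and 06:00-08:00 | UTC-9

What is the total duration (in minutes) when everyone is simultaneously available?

120

Pita in UTC: 09:00-12:00, 15:00-17:00 (subtract 1h to convert from UTC+1).
Grace in UTC: 09:00-16:00 (subtract 1h to convert from UTC+1).
Maria in UTC: 09:00-13:00, 15:00-17:00 (add 1h to convert from UTC-1).
Priya in UTC: 09:00-11:00, 15:00-17:00 (add 1h to convert from UTC-1).
Kavya in UTC: 10:00-11:00, 15:00-17:00 (subtract 1h to convert from UTC+1).
Tomás in UTC: 10:00-14:00, 15:00-17:00 (add 9h to convert from UTC-9).
Pita ∩ Grace: 09:00-12:00, 15:00-16:00.
Pita ∩ Grace ∩ Maria: 09:00-12:00, 15:00-16:00.
Pita ∩ Grace ∩ Maria ∩ Priya: 09:00-11:00, 15:00-16:00.
Pita ∩ Grace ∩ Maria ∩ Priya ∩ Kavya: 10:00-11:00, 15:00-16:00.
Pita ∩ Grace ∩ Maria ∩ Priya ∩ Kavya ∩ Tomás: 10:00-11:00, 15:00-16:00.
Summing the common windows: 60 + 60 = 120 minutes.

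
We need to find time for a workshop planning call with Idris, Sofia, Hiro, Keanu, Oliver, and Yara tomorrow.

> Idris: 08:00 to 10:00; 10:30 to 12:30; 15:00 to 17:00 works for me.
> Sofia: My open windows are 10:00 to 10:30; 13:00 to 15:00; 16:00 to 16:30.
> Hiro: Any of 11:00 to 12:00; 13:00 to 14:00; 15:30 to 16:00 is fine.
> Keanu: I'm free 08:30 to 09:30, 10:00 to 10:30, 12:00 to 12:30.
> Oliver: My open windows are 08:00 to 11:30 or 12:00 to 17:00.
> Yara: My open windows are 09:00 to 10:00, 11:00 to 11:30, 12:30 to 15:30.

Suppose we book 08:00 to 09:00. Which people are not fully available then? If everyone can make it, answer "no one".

Idris: free for 08:00-09:00. Sofia: not fully free for 08:00-09:00. Hiro: not fully free for 08:00-09:00. Keanu: not fully free for 08:00-09:00. Oliver: free for 08:00-09:00. Yara: not fully free for 08:00-09:00.

Hiro, Keanu, Sofia, Yara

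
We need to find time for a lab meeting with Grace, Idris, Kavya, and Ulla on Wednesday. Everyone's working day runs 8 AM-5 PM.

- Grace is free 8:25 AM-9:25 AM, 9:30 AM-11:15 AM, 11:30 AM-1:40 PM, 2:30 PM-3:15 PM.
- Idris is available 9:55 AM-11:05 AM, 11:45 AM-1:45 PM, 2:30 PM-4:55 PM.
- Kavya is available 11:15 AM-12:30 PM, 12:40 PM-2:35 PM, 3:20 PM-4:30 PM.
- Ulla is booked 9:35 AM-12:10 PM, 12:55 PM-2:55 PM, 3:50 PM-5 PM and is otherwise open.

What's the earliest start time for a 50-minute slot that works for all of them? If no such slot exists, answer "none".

none

Grace free: 08:25-09:25, 09:30-11:15, 11:30-13:40, 14:30-15:15.
Idris free: 09:55-11:05, 11:45-13:45, 14:30-16:55.
Kavya free: 11:15-12:30, 12:40-14:35, 15:20-16:30.
Ulla free: 08:00-09:35, 12:10-12:55, 14:55-15:50 (invert busy blocks within the working day).
Grace ∩ Idris: 09:55-11:05, 11:45-13:40, 14:30-15:15.
Grace ∩ Idris ∩ Kavya: 11:45-12:30, 12:40-13:40, 14:30-14:35.
Grace ∩ Idris ∩ Kavya ∩ Ulla: 12:10-12:30, 12:40-12:55.
Those are the intersection windows.
No common window is at least 50 minutes long.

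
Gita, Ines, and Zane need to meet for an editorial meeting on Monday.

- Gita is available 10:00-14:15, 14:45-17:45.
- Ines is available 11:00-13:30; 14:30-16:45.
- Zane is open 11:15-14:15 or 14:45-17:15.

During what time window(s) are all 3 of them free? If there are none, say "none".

Gita ∩ Ines: 11:00-13:30, 14:45-16:45.
Gita ∩ Ines ∩ Zane: 11:15-13:30, 14:45-16:45.

11:15-13:30, 14:45-16:45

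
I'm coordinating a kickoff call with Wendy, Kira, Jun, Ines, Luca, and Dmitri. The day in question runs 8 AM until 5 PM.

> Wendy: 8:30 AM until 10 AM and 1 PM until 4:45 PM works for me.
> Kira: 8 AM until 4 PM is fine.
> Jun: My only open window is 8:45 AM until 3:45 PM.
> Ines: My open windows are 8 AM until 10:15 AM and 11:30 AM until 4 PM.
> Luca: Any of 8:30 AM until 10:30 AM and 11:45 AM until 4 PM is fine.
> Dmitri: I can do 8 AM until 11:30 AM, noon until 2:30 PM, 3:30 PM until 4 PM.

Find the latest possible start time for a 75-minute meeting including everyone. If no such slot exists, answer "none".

Wendy ∩ Kira: 08:30-10:00, 13:00-16:00.
Wendy ∩ Kira ∩ Jun: 08:45-10:00, 13:00-15:45.
Wendy ∩ Kira ∩ Jun ∩ Ines: 08:45-10:00, 13:00-15:45.
Wendy ∩ Kira ∩ Jun ∩ Ines ∩ Luca: 08:45-10:00, 13:00-15:45.
Wendy ∩ Kira ∩ Jun ∩ Ines ∩ Luca ∩ Dmitri: 08:45-10:00, 13:00-14:30, 15:30-15:45.
The last common window of at least 75 minutes is 13:00-14:30; a 75-minute meeting can start as late as 13:15 and still end by 14:30.

13:15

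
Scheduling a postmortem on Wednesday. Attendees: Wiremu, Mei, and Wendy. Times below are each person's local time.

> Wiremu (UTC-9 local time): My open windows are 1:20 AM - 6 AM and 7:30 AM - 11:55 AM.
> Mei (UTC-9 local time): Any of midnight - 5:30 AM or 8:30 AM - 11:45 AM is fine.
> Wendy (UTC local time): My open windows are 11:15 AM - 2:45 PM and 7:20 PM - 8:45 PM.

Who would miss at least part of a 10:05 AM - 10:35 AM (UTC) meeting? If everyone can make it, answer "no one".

Wiremu in UTC: 10:20-15:00, 16:30-20:55 (add 9h to convert from UTC-9).
Mei in UTC: 09:00-14:30, 17:30-20:45 (add 9h to convert from UTC-9).
Wendy in UTC: 11:15-14:45, 19:20-20:45.
Wiremu: not fully free for 10:05-10:35. Mei: free for 10:05-10:35. Wendy: not fully free for 10:05-10:35.

Wendy, Wiremu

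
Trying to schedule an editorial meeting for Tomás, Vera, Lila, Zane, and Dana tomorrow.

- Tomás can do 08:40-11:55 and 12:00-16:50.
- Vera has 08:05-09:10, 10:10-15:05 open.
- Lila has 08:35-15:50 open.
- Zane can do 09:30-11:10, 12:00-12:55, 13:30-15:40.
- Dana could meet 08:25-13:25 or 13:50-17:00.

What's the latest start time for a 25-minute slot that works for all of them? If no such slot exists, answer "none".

14:40

Tomás ∩ Vera: 08:40-09:10, 10:10-11:55, 12:00-15:05.
Tomás ∩ Vera ∩ Lila: 08:40-09:10, 10:10-11:55, 12:00-15:05.
Tomás ∩ Vera ∩ Lila ∩ Zane: 10:10-11:10, 12:00-12:55, 13:30-15:05.
Tomás ∩ Vera ∩ Lila ∩ Zane ∩ Dana: 10:10-11:10, 12:00-12:55, 13:50-15:05.
Those are the intersection windows.
The last common window of at least 25 minutes is 13:50-15:05; a 25-minute meeting can start as late as 14:40 and still end by 15:05.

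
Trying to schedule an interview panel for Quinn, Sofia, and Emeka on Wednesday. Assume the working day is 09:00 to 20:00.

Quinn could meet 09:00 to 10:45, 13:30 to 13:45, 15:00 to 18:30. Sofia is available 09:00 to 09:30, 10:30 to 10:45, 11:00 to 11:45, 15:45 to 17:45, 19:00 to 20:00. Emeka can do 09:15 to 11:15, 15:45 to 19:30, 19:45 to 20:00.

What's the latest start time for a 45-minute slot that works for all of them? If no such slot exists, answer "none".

Quinn ∩ Sofia: 09:00-09:30, 10:30-10:45, 15:45-17:45.
Quinn ∩ Sofia ∩ Emeka: 09:15-09:30, 10:30-10:45, 15:45-17:45.
The last common window of at least 45 minutes is 15:45-17:45; a 45-minute meeting can start as late as 17:00 and still end by 17:45.

17:00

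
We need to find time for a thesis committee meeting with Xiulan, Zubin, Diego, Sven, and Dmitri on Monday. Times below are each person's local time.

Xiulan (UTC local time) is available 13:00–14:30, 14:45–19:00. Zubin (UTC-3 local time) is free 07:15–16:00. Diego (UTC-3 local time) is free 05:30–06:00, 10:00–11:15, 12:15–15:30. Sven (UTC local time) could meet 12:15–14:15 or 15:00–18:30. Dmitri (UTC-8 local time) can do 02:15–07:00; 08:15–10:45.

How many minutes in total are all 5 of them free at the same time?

210

Xiulan in UTC: 13:00-14:30, 14:45-19:00.
Zubin in UTC: 10:15-19:00 (add 3h to convert from UTC-3).
Diego in UTC: 08:30-09:00, 13:00-14:15, 15:15-18:30 (add 3h to convert from UTC-3).
Sven in UTC: 12:15-14:15, 15:00-18:30.
Dmitri in UTC: 10:15-15:00, 16:15-18:45 (add 8h to convert from UTC-8).
Xiulan ∩ Zubin: 13:00-14:30, 14:45-19:00.
Xiulan ∩ Zubin ∩ Diego: 13:00-14:15, 15:15-18:30.
Xiulan ∩ Zubin ∩ Diego ∩ Sven: 13:00-14:15, 15:15-18:30.
Xiulan ∩ Zubin ∩ Diego ∩ Sven ∩ Dmitri: 13:00-14:15, 16:15-18:30.
Summing the common windows: 75 + 135 = 210 minutes.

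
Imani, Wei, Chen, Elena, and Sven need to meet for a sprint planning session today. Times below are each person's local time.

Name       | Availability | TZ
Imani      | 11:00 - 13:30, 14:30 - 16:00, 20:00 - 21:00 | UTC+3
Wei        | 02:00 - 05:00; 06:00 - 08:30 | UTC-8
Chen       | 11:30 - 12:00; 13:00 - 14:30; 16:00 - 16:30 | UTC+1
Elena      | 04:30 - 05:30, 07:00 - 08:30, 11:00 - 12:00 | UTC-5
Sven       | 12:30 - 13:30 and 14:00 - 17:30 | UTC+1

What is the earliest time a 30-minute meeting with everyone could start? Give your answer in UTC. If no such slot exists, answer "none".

12:00

Imani in UTC: 08:00-10:30, 11:30-13:00, 17:00-18:00 (subtract 3h to convert from UTC+3).
Wei in UTC: 10:00-13:00, 14:00-16:30 (add 8h to convert from UTC-8).
Chen in UTC: 10:30-11:00, 12:00-13:30, 15:00-15:30 (subtract 1h to convert from UTC+1).
Elena in UTC: 09:30-10:30, 12:00-13:30, 16:00-17:00 (add 5h to convert from UTC-5).
Sven in UTC: 11:30-12:30, 13:00-16:30 (subtract 1h to convert from UTC+1).
Imani ∩ Wei: 10:00-10:30, 11:30-13:00.
Imani ∩ Wei ∩ Chen: 12:00-13:00.
Imani ∩ Wei ∩ Chen ∩ Elena: 12:00-13:00.
Imani ∩ Wei ∩ Chen ∩ Elena ∩ Sven: 12:00-12:30.
The first common window of at least 30 minutes is 12:00-12:30, so the earliest start is 12:00.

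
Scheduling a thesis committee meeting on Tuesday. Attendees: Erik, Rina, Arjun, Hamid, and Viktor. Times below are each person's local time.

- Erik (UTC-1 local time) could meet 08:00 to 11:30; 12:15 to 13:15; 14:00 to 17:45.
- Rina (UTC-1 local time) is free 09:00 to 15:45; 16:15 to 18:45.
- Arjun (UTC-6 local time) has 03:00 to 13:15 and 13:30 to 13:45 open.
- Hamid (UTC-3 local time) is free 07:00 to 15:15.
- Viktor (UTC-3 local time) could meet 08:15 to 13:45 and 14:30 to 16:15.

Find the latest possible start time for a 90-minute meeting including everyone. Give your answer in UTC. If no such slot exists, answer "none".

Erik in UTC: 09:00-12:30, 13:15-14:15, 15:00-18:45 (add 1h to convert from UTC-1).
Rina in UTC: 10:00-16:45, 17:15-19:45 (add 1h to convert from UTC-1).
Arjun in UTC: 09:00-19:15, 19:30-19:45 (add 6h to convert from UTC-6).
Hamid in UTC: 10:00-18:15 (add 3h to convert from UTC-3).
Viktor in UTC: 11:15-16:45, 17:30-19:15 (add 3h to convert from UTC-3).
Erik ∩ Rina: 10:00-12:30, 13:15-14:15, 15:00-16:45, 17:15-18:45.
Erik ∩ Rina ∩ Arjun: 10:00-12:30, 13:15-14:15, 15:00-16:45, 17:15-18:45.
Erik ∩ Rina ∩ Arjun ∩ Hamid: 10:00-12:30, 13:15-14:15, 15:00-16:45, 17:15-18:15.
Erik ∩ Rina ∩ Arjun ∩ Hamid ∩ Viktor: 11:15-12:30, 13:15-14:15, 15:00-16:45, 17:30-18:15.
The last common window of at least 90 minutes is 15:00-16:45; a 90-minute meeting can start as late as 15:15 and still end by 16:45.

15:15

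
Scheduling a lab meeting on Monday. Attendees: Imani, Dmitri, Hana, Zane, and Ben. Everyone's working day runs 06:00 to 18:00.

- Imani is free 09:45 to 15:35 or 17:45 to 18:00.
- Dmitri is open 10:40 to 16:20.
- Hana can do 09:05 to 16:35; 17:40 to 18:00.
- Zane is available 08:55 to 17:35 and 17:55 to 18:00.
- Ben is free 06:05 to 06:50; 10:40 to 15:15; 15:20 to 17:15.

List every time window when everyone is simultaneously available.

Imani ∩ Dmitri: 10:40-15:35.
Imani ∩ Dmitri ∩ Hana: 10:40-15:35.
Imani ∩ Dmitri ∩ Hana ∩ Zane: 10:40-15:35.
Imani ∩ Dmitri ∩ Hana ∩ Zane ∩ Ben: 10:40-15:15, 15:20-15:35.
So the common availability across everyone is 10:40-15:15, 15:20-15:35.

10:40-15:15, 15:20-15:35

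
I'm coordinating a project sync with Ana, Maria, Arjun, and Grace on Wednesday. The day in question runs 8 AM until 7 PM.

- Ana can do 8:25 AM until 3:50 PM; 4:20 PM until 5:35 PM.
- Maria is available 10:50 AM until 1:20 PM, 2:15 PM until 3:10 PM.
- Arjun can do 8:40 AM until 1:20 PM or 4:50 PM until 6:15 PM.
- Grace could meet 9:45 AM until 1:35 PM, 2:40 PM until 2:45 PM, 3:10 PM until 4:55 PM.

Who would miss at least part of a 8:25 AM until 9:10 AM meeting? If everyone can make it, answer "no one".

Arjun, Grace, Maria

Ana: free for 08:25-09:10. Maria: not fully free for 08:25-09:10. Arjun: not fully free for 08:25-09:10. Grace: not fully free for 08:25-09:10.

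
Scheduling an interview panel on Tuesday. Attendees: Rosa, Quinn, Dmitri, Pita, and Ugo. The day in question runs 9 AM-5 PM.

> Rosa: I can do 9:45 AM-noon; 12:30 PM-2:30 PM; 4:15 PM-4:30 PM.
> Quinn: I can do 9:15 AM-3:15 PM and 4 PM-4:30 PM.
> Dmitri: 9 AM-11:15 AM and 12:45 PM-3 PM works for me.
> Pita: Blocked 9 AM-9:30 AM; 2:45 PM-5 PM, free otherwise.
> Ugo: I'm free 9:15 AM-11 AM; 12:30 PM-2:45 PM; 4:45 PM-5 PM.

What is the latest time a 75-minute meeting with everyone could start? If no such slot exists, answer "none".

Rosa free: 09:45-12:00, 12:30-14:30, 16:15-16:30.
Quinn free: 09:15-15:15, 16:00-16:30.
Dmitri free: 09:00-11:15, 12:45-15:00.
Pita free: 09:30-14:45 (invert busy blocks within the working day).
Ugo free: 09:15-11:00, 12:30-14:45, 16:45-17:00.
Rosa ∩ Quinn: 09:45-12:00, 12:30-14:30, 16:15-16:30.
Rosa ∩ Quinn ∩ Dmitri: 09:45-11:15, 12:45-14:30.
Rosa ∩ Quinn ∩ Dmitri ∩ Pita: 09:45-11:15, 12:45-14:30.
Rosa ∩ Quinn ∩ Dmitri ∩ Pita ∩ Ugo: 09:45-11:00, 12:45-14:30.
So the common availability across everyone is 09:45-11:00, 12:45-14:30.
The last common window of at least 75 minutes is 12:45-14:30; a 75-minute meeting can start as late as 13:15 and still end by 14:30.

13:15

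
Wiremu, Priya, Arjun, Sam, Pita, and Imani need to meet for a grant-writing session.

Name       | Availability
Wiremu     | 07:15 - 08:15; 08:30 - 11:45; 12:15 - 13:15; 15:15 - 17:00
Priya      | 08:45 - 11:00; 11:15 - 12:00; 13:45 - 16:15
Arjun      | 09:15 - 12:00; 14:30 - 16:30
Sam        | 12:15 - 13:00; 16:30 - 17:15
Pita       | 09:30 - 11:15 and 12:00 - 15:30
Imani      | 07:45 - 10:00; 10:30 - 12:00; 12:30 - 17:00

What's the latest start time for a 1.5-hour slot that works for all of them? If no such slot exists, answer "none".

Wiremu ∩ Priya: 08:45-11:00, 11:15-11:45, 15:15-16:15.
Wiremu ∩ Priya ∩ Arjun: 09:15-11:00, 11:15-11:45, 15:15-16:15.
Wiremu ∩ Priya ∩ Arjun ∩ Sam: ∅.
Wiremu ∩ Priya ∩ Arjun ∩ Sam ∩ Pita: ∅.
Wiremu ∩ Priya ∩ Arjun ∩ Sam ∩ Pita ∩ Imani: ∅.
There is no time when everyone is free.
No common window is at least 90 minutes long.

none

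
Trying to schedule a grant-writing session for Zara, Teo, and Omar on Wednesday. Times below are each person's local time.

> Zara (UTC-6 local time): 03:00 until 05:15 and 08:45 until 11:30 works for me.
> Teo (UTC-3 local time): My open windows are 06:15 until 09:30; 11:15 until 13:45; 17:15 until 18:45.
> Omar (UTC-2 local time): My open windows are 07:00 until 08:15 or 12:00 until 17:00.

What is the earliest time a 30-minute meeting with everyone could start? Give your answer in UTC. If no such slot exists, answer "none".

09:15

Zara in UTC: 09:00-11:15, 14:45-17:30 (add 6h to convert from UTC-6).
Teo in UTC: 09:15-12:30, 14:15-16:45, 20:15-21:45 (add 3h to convert from UTC-3).
Omar in UTC: 09:00-10:15, 14:00-19:00 (add 2h to convert from UTC-2).
Zara ∩ Teo: 09:15-11:15, 14:45-16:45.
Zara ∩ Teo ∩ Omar: 09:15-10:15, 14:45-16:45.
The first common window of at least 30 minutes is 09:15-10:15, so the earliest start is 09:15.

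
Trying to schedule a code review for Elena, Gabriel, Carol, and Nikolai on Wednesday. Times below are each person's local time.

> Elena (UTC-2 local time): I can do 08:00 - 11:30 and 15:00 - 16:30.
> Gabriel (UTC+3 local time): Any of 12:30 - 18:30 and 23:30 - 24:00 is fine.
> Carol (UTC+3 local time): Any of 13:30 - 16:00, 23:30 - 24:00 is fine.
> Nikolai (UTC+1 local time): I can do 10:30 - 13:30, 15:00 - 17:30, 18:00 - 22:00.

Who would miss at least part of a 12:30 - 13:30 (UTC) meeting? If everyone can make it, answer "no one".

Carol, Nikolai

Elena in UTC: 10:00-13:30, 17:00-18:30 (add 2h to convert from UTC-2).
Gabriel in UTC: 09:30-15:30, 20:30-21:00 (subtract 3h to convert from UTC+3).
Carol in UTC: 10:30-13:00, 20:30-21:00 (subtract 3h to convert from UTC+3).
Nikolai in UTC: 09:30-12:30, 14:00-16:30, 17:00-21:00 (subtract 1h to convert from UTC+1).
Elena: free for 12:30-13:30. Gabriel: free for 12:30-13:30. Carol: not fully free for 12:30-13:30. Nikolai: not fully free for 12:30-13:30.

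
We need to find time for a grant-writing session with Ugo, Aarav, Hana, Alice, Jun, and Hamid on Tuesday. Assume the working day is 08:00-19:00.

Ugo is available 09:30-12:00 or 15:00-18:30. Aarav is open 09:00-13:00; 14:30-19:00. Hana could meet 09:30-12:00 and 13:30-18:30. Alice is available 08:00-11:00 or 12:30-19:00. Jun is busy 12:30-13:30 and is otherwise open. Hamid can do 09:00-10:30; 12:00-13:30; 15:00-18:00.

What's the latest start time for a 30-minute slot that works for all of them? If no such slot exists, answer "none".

Ugo free: 09:30-12:00, 15:00-18:30.
Aarav free: 09:00-13:00, 14:30-19:00.
Hana free: 09:30-12:00, 13:30-18:30.
Alice free: 08:00-11:00, 12:30-19:00.
Jun free: 08:00-12:30, 13:30-19:00 (invert busy blocks within the working day).
Hamid free: 09:00-10:30, 12:00-13:30, 15:00-18:00.
Ugo ∩ Aarav: 09:30-12:00, 15:00-18:30.
Ugo ∩ Aarav ∩ Hana: 09:30-12:00, 15:00-18:30.
Ugo ∩ Aarav ∩ Hana ∩ Alice: 09:30-11:00, 15:00-18:30.
Ugo ∩ Aarav ∩ Hana ∩ Alice ∩ Jun: 09:30-11:00, 15:00-18:30.
Ugo ∩ Aarav ∩ Hana ∩ Alice ∩ Jun ∩ Hamid: 09:30-10:30, 15:00-18:00.
So the common availability across everyone is 09:30-10:30, 15:00-18:00.
The last common window of at least 30 minutes is 15:00-18:00; a 30-minute meeting can start as late as 17:30 and still end by 18:00.

17:30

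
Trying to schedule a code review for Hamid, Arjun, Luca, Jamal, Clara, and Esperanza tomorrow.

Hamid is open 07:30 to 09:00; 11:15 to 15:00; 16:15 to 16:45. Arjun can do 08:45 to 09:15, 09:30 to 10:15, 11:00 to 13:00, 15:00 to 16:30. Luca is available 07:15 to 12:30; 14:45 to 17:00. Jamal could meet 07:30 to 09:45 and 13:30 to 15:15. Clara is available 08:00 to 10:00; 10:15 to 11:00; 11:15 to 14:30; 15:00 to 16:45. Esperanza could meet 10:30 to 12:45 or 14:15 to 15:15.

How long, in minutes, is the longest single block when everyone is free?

Hamid ∩ Arjun: 08:45-09:00, 11:15-13:00, 16:15-16:30.
Hamid ∩ Arjun ∩ Luca: 08:45-09:00, 11:15-12:30, 16:15-16:30.
Hamid ∩ Arjun ∩ Luca ∩ Jamal: 08:45-09:00.
Hamid ∩ Arjun ∩ Luca ∩ Jamal ∩ Clara: 08:45-09:00.
Hamid ∩ Arjun ∩ Luca ∩ Jamal ∩ Clara ∩ Esperanza: ∅.
There is no time when everyone is free.
No common window exists, so the longest block is 0 minutes.

0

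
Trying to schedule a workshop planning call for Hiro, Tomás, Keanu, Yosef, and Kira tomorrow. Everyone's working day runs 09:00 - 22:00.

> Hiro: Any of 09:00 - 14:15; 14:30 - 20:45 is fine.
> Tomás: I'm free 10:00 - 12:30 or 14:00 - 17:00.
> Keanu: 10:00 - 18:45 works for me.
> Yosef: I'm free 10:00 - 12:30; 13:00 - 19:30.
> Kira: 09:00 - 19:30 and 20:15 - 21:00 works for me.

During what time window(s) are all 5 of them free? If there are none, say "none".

Hiro ∩ Tomás: 10:00-12:30, 14:00-14:15, 14:30-17:00.
Hiro ∩ Tomás ∩ Keanu: 10:00-12:30, 14:00-14:15, 14:30-17:00.
Hiro ∩ Tomás ∩ Keanu ∩ Yosef: 10:00-12:30, 14:00-14:15, 14:30-17:00.
Hiro ∩ Tomás ∩ Keanu ∩ Yosef ∩ Kira: 10:00-12:30, 14:00-14:15, 14:30-17:00.
Those are the intersection windows.

10:00-12:30, 14:00-14:15, 14:30-17:00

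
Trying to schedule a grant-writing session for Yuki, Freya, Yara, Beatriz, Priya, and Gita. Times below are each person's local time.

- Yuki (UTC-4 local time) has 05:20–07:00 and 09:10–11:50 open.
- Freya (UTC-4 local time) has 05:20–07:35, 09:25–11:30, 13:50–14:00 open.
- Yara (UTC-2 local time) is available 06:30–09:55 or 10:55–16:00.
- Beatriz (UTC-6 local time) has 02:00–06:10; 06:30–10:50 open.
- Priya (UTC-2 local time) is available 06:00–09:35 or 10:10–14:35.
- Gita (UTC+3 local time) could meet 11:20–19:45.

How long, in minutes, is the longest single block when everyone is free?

125

Yuki in UTC: 09:20-11:00, 13:10-15:50 (add 4h to convert from UTC-4).
Freya in UTC: 09:20-11:35, 13:25-15:30, 17:50-18:00 (add 4h to convert from UTC-4).
Yara in UTC: 08:30-11:55, 12:55-18:00 (add 2h to convert from UTC-2).
Beatriz in UTC: 08:00-12:10, 12:30-16:50 (add 6h to convert from UTC-6).
Priya in UTC: 08:00-11:35, 12:10-16:35 (add 2h to convert from UTC-2).
Gita in UTC: 08:20-16:45 (subtract 3h to convert from UTC+3).
Yuki ∩ Freya: 09:20-11:00, 13:25-15:30.
Yuki ∩ Freya ∩ Yara: 09:20-11:00, 13:25-15:30.
Yuki ∩ Freya ∩ Yara ∩ Beatriz: 09:20-11:00, 13:25-15:30.
Yuki ∩ Freya ∩ Yara ∩ Beatriz ∩ Priya: 09:20-11:00, 13:25-15:30.
Yuki ∩ Freya ∩ Yara ∩ Beatriz ∩ Priya ∩ Gita: 09:20-11:00, 13:25-15:30.
So the common availability across everyone is 09:20-11:00, 13:25-15:30.
The longest is 13:25-15:30 at 125 minutes.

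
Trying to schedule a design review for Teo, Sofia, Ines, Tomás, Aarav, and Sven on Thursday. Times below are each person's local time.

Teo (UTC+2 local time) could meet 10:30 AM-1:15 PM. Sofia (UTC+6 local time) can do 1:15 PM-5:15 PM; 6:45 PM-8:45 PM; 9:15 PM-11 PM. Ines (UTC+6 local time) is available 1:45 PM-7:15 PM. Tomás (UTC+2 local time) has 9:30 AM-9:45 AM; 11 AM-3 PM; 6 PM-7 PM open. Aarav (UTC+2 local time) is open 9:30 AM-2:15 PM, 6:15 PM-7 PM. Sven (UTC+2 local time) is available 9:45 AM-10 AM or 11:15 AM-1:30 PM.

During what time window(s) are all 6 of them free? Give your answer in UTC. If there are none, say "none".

Teo in UTC: 08:30-11:15 (subtract 2h to convert from UTC+2).
Sofia in UTC: 07:15-11:15, 12:45-14:45, 15:15-17:00 (subtract 6h to convert from UTC+6).
Ines in UTC: 07:45-13:15 (subtract 6h to convert from UTC+6).
Tomás in UTC: 07:30-07:45, 09:00-13:00, 16:00-17:00 (subtract 2h to convert from UTC+2).
Aarav in UTC: 07:30-12:15, 16:15-17:00 (subtract 2h to convert from UTC+2).
Sven in UTC: 07:45-08:00, 09:15-11:30 (subtract 2h to convert from UTC+2).
Teo ∩ Sofia: 08:30-11:15.
Teo ∩ Sofia ∩ Ines: 08:30-11:15.
Teo ∩ Sofia ∩ Ines ∩ Tomás: 09:00-11:15.
Teo ∩ Sofia ∩ Ines ∩ Tomás ∩ Aarav: 09:00-11:15.
Teo ∩ Sofia ∩ Ines ∩ Tomás ∩ Aarav ∩ Sven: 09:15-11:15.

09:15-11:15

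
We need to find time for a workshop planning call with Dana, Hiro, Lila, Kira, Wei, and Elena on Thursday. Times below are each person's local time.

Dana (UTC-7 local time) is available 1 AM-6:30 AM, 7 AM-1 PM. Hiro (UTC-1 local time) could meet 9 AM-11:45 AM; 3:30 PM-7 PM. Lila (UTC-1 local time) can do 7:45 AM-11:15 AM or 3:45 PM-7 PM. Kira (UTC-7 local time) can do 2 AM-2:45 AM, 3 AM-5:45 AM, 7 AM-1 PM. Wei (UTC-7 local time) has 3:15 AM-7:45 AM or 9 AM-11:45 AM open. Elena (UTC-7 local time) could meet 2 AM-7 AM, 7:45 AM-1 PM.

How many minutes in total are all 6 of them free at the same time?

Dana in UTC: 08:00-13:30, 14:00-20:00 (add 7h to convert from UTC-7).
Hiro in UTC: 10:00-12:45, 16:30-20:00 (add 1h to convert from UTC-1).
Lila in UTC: 08:45-12:15, 16:45-20:00 (add 1h to convert from UTC-1).
Kira in UTC: 09:00-09:45, 10:00-12:45, 14:00-20:00 (add 7h to convert from UTC-7).
Wei in UTC: 10:15-14:45, 16:00-18:45 (add 7h to convert from UTC-7).
Elena in UTC: 09:00-14:00, 14:45-20:00 (add 7h to convert from UTC-7).
Dana ∩ Hiro: 10:00-12:45, 16:30-20:00.
Dana ∩ Hiro ∩ Lila: 10:00-12:15, 16:45-20:00.
Dana ∩ Hiro ∩ Lila ∩ Kira: 10:00-12:15, 16:45-20:00.
Dana ∩ Hiro ∩ Lila ∩ Kira ∩ Wei: 10:15-12:15, 16:45-18:45.
Dana ∩ Hiro ∩ Lila ∩ Kira ∩ Wei ∩ Elena: 10:15-12:15, 16:45-18:45.
Those are the intersection windows.
Summing the common windows: 120 + 120 = 240 minutes.

240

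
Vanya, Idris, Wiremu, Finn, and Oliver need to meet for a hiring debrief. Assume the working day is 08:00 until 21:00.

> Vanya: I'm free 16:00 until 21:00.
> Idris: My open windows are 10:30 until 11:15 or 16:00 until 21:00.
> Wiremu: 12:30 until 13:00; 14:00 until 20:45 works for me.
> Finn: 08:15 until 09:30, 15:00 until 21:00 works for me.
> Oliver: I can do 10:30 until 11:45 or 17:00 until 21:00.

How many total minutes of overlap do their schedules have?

Vanya ∩ Idris: 16:00-21:00.
Vanya ∩ Idris ∩ Wiremu: 16:00-20:45.
Vanya ∩ Idris ∩ Wiremu ∩ Finn: 16:00-20:45.
Vanya ∩ Idris ∩ Wiremu ∩ Finn ∩ Oliver: 17:00-20:45.
So the common availability across everyone is 17:00-20:45.
That's a single block of 225 minutes.

225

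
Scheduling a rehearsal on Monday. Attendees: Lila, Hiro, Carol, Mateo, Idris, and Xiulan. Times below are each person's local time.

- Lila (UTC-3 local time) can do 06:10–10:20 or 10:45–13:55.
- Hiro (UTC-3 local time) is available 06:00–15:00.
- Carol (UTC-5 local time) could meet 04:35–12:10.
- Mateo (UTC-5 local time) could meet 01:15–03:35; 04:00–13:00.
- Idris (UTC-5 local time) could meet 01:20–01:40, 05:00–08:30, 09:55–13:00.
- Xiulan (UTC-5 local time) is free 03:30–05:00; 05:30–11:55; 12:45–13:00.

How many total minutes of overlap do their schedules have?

290

Lila in UTC: 09:10-13:20, 13:45-16:55 (add 3h to convert from UTC-3).
Hiro in UTC: 09:00-18:00 (add 3h to convert from UTC-3).
Carol in UTC: 09:35-17:10 (add 5h to convert from UTC-5).
Mateo in UTC: 06:15-08:35, 09:00-18:00 (add 5h to convert from UTC-5).
Idris in UTC: 06:20-06:40, 10:00-13:30, 14:55-18:00 (add 5h to convert from UTC-5).
Xiulan in UTC: 08:30-10:00, 10:30-16:55, 17:45-18:00 (add 5h to convert from UTC-5).
Lila ∩ Hiro: 09:10-13:20, 13:45-16:55.
Lila ∩ Hiro ∩ Carol: 09:35-13:20, 13:45-16:55.
Lila ∩ Hiro ∩ Carol ∩ Mateo: 09:35-13:20, 13:45-16:55.
Lila ∩ Hiro ∩ Carol ∩ Mateo ∩ Idris: 10:00-13:20, 14:55-16:55.
Lila ∩ Hiro ∩ Carol ∩ Mateo ∩ Idris ∩ Xiulan: 10:30-13:20, 14:55-16:55.
Those are the intersection windows.
Summing the common windows: 170 + 120 = 290 minutes.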